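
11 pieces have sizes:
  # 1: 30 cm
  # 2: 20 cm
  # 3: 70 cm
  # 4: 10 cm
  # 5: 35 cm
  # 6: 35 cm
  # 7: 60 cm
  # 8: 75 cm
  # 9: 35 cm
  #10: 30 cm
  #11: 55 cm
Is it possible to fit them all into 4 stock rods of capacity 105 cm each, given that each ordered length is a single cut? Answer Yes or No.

Total = 455 cm; ⌈455/105⌉ = 5.
At least 5 stock rods are required, but only 4 are allowed.

No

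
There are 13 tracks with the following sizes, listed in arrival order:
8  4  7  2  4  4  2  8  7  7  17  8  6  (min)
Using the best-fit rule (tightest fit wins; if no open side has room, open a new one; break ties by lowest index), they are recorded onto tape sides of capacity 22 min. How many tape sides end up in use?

5

  8 → side 1 (new)  [load 8/22]
  4 → side 1  [load 12/22]
  7 → side 1  [load 19/22]
  2 → side 1  [load 21/22]
  4 → side 2 (new)  [load 4/22]
  4 → side 2  [load 8/22]
  2 → side 2  [load 10/22]
  8 → side 2  [load 18/22]
  7 → side 3 (new)  [load 7/22]
  7 → side 3  [load 14/22]
  17 → side 4 (new)  [load 17/22]
  8 → side 3  [load 22/22]
  6 → side 5 (new)  [load 6/22]
5 tape sides opened.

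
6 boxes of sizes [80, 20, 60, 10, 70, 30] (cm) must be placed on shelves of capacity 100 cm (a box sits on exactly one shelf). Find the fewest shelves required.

Total = 80 + 70 + 60 + 30 + 20 + 10 = 270 cm.
Lower bound: ⌈270/100⌉ = 3 shelves.
A packing using 3 shelves:
  shelf 1: 80 + 20 = 100
  shelf 2: 70 + 30 = 100
  shelf 3: 60 + 10 = 70
This matches the lower bound, so 3 is optimal.

3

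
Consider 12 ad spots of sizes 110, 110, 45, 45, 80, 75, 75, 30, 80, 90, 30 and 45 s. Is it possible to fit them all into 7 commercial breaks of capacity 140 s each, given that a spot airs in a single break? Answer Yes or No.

A valid assignment using 7 commercial breaks:
  break 1: 110 + 30 = 140
  break 2: 110 + 30 = 140
  break 3: 90 + 45 = 135
  break 4: 80 + 45 = 125
  break 5: 80 + 45 = 125
  break 6: 75 = 75
  break 7: 75 = 75
Every load is within 140 s, so 7 commercial breaks suffice.

Yes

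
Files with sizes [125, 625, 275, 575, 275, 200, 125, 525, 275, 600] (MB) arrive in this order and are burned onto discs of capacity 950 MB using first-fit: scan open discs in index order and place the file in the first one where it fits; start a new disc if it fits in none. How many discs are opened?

4

  125 → disc 1 (new)  [load 125/950]
  625 → disc 1  [load 750/950]
  275 → disc 2 (new)  [load 275/950]
  575 → disc 2  [load 850/950]
  275 → disc 3 (new)  [load 275/950]
  200 → disc 1  [load 950/950]
  125 → disc 3  [load 400/950]
  525 → disc 3  [load 925/950]
  275 → disc 4 (new)  [load 275/950]
  600 → disc 4  [load 875/950]
4 discs opened.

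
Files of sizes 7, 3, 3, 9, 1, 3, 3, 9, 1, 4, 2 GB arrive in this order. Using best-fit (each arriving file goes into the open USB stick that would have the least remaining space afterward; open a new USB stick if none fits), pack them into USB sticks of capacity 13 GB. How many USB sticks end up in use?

  7 → USB stick 1 (new)  [load 7/13]
  3 → USB stick 1  [load 10/13]
  3 → USB stick 1  [load 13/13]
  9 → USB stick 2 (new)  [load 9/13]
  1 → USB stick 2  [load 10/13]
  3 → USB stick 2  [load 13/13]
  3 → USB stick 3 (new)  [load 3/13]
  9 → USB stick 3  [load 12/13]
  1 → USB stick 3  [load 13/13]
  4 → USB stick 4 (new)  [load 4/13]
  2 → USB stick 4  [load 6/13]
4 USB sticks opened.

4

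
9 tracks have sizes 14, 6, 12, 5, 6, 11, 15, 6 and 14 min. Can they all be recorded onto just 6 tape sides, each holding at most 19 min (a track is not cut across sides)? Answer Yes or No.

A valid assignment using 6 tape sides:
  side 1: 15 = 15
  side 2: 14 + 5 = 19
  side 3: 14 = 14
  side 4: 12 + 6 = 18
  side 5: 11 + 6 = 17
  side 6: 6 = 6
Every load is within 19 min, so 6 tape sides suffice.

Yes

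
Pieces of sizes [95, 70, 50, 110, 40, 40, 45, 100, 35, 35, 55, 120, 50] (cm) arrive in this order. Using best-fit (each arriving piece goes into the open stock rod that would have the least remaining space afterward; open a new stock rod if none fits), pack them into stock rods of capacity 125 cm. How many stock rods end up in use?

  95 → stock rod 1 (new)  [load 95/125]
  70 → stock rod 2 (new)  [load 70/125]
  50 → stock rod 2  [load 120/125]
  110 → stock rod 3 (new)  [load 110/125]
  40 → stock rod 4 (new)  [load 40/125]
  40 → stock rod 4  [load 80/125]
  45 → stock rod 4  [load 125/125]
  100 → stock rod 5 (new)  [load 100/125]
  35 → stock rod 6 (new)  [load 35/125]
  35 → stock rod 6  [load 70/125]
  55 → stock rod 6  [load 125/125]
  120 → stock rod 7 (new)  [load 120/125]
  50 → stock rod 8 (new)  [load 50/125]
8 stock rods opened.

8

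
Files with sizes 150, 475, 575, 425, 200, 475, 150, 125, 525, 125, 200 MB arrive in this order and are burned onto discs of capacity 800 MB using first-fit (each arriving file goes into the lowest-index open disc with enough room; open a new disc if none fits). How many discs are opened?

  150 → disc 1 (new)  [load 150/800]
  475 → disc 1  [load 625/800]
  575 → disc 2 (new)  [load 575/800]
  425 → disc 3 (new)  [load 425/800]
  200 → disc 2  [load 775/800]
  475 → disc 4 (new)  [load 475/800]
  150 → disc 1  [load 775/800]
  125 → disc 3  [load 550/800]
  525 → disc 5 (new)  [load 525/800]
  125 → disc 3  [load 675/800]
  200 → disc 4  [load 675/800]
5 discs opened.

5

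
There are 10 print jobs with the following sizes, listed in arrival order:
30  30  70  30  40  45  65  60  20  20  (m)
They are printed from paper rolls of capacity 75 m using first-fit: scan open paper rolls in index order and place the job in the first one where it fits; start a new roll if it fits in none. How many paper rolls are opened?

  30 → roll 1 (new)  [load 30/75]
  30 → roll 1  [load 60/75]
  70 → roll 2 (new)  [load 70/75]
  30 → roll 3 (new)  [load 30/75]
  40 → roll 3  [load 70/75]
  45 → roll 4 (new)  [load 45/75]
  65 → roll 5 (new)  [load 65/75]
  60 → roll 6 (new)  [load 60/75]
  20 → roll 4  [load 65/75]
  20 → roll 7 (new)  [load 20/75]
7 paper rolls opened.

7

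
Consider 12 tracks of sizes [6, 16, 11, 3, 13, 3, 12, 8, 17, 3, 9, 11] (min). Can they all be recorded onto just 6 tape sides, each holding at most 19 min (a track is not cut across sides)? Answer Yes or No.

Total = 112 min; ⌈112/19⌉ = 6.
The bound of 6 does not rule out 6, but exhaustive search shows no assignment into 6 tape sides of capacity 19 min exists — the minimum is 7.

No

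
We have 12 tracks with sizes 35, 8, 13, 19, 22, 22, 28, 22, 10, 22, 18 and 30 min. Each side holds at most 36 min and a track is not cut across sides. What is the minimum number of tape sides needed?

9

Total = 35 + 30 + 28 + 22 + 22 + 22 + 22 + 19 + 18 + 13 + 10 + 8 = 249 min.
Lower bound: ⌈249/36⌉ = 7 tape sides.
Also, 8 tracks each exceed 18 min, and no two of those can share a side, so at least 8 tape sides are needed.
A packing using 9 tape sides:
  side 1: 35 = 35
  side 2: 30 = 30
  side 3: 28 + 8 = 36
  side 4: 22 + 13 = 35
  side 5: 22 + 10 = 32
  side 6: 22 = 22
  side 7: 22 = 22
  side 8: 19 = 19
  side 9: 18 = 18
No arrangement into 8 tape sides stays within capacity, so 9 is optimal.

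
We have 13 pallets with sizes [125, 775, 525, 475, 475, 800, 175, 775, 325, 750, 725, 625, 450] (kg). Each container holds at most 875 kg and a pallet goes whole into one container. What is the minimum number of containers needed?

10

Total = 800 + 775 + 775 + 750 + 725 + 625 + 525 + 475 + 475 + 450 + 325 + 175 + 125 = 7000 kg.
Lower bound: ⌈7000/875⌉ = 8 containers.
Also, 10 pallets each exceed 875/2 kg, and no two of those can share a container, so at least 10 containers are needed.
A packing using 10 containers:
  container 1: 800 = 800
  container 2: 775 = 775
  container 3: 775 = 775
  container 4: 750 + 125 = 875
  container 5: 725 = 725
  container 6: 625 + 175 = 800
  container 7: 525 + 325 = 850
  container 8: 475 = 475
  container 9: 475 = 475
  container 10: 450 = 450
This matches the lower bound, so 10 is optimal.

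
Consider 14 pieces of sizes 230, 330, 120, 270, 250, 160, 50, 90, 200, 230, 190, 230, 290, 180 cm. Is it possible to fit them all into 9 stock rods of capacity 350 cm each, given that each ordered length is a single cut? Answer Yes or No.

No

Total = 2820 cm; ⌈2820/350⌉ = 9.
10 pieces each exceed half the capacity and cannot share a stock rod, forcing at least 10 stock rods.
At least 10 stock rods are required, but only 9 are allowed.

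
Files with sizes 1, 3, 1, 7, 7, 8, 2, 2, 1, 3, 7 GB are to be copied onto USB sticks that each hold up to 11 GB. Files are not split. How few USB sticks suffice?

Total = 8 + 7 + 7 + 7 + 3 + 3 + 2 + 2 + 1 + 1 + 1 = 42 GB.
Lower bound: ⌈42/11⌉ = 4 USB sticks.
A packing using 4 USB sticks:
  USB stick 1: 8 + 3 = 11
  USB stick 2: 7 + 3 + 1 = 11
  USB stick 3: 7 + 2 + 2 = 11
  USB stick 4: 7 + 1 + 1 = 9
This matches the lower bound, so 4 is optimal.

4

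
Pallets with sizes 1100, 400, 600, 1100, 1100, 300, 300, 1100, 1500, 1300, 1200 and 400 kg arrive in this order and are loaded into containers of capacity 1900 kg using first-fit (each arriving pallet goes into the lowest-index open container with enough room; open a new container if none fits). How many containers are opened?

  1100 → container 1 (new)  [load 1100/1900]
  400 → container 1  [load 1500/1900]
  600 → container 2 (new)  [load 600/1900]
  1100 → container 2  [load 1700/1900]
  1100 → container 3 (new)  [load 1100/1900]
  300 → container 1  [load 1800/1900]
  300 → container 3  [load 1400/1900]
  1100 → container 4 (new)  [load 1100/1900]
  1500 → container 5 (new)  [load 1500/1900]
  1300 → container 6 (new)  [load 1300/1900]
  1200 → container 7 (new)  [load 1200/1900]
  400 → container 3  [load 1800/1900]
7 containers opened.

7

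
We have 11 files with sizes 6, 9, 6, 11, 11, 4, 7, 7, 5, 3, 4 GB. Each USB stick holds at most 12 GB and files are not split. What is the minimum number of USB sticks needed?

Total = 11 + 11 + 9 + 7 + 7 + 6 + 6 + 5 + 4 + 4 + 3 = 73 GB.
Lower bound: ⌈73/12⌉ = 7 USB sticks.
A packing using 7 USB sticks:
  USB stick 1: 11 = 11
  USB stick 2: 11 = 11
  USB stick 3: 9 + 3 = 12
  USB stick 4: 7 + 5 = 12
  USB stick 5: 7 + 4 = 11
  USB stick 6: 6 + 6 = 12
  USB stick 7: 4 = 4
This matches the lower bound, so 7 is optimal.

7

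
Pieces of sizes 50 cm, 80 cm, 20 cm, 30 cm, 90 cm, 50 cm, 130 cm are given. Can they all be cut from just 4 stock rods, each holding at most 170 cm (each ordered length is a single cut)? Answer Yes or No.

A valid assignment using 3 stock rods:
  stock rod 1: 130 + 30 = 160
  stock rod 2: 90 + 80 = 170
  stock rod 3: 50 + 50 + 20 = 120
That uses only 3 ≤ 4, so 4 stock rods are enough.

Yes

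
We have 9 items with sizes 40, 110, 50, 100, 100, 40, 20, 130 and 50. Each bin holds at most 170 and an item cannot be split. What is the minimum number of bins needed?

4

Total = 130 + 110 + 100 + 100 + 50 + 50 + 40 + 40 + 20 = 640.
Lower bound: ⌈640/170⌉ = 4 bins.
A packing using 4 bins:
  bin 1: 130 + 40 = 170
  bin 2: 110 + 50 = 160
  bin 3: 100 + 50 + 20 = 170
  bin 4: 100 + 40 = 140
This matches the lower bound, so 4 is optimal.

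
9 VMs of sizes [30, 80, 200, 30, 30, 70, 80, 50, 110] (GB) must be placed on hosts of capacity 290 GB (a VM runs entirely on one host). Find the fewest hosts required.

Total = 200 + 110 + 80 + 80 + 70 + 50 + 30 + 30 + 30 = 680 GB.
Lower bound: ⌈680/290⌉ = 3 hosts.
A packing using 3 hosts:
  host 1: 200 + 80 = 280
  host 2: 110 + 80 + 70 + 30 = 290
  host 3: 50 + 30 + 30 = 110
This matches the lower bound, so 3 is optimal.

3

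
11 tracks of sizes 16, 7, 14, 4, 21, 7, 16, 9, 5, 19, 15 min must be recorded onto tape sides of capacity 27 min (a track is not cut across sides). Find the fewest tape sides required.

6

Total = 21 + 19 + 16 + 16 + 15 + 14 + 9 + 7 + 7 + 5 + 4 = 133 min.
Lower bound: ⌈133/27⌉ = 5 tape sides.
Also, 6 tracks each exceed 27/2 min, and no two of those can share a side, so at least 6 tape sides are needed.
A packing using 6 tape sides:
  side 1: 21 + 5 = 26
  side 2: 19 + 7 = 26
  side 3: 16 + 9 = 25
  side 4: 16 + 7 + 4 = 27
  side 5: 15 = 15
  side 6: 14 = 14
This matches the lower bound, so 6 is optimal.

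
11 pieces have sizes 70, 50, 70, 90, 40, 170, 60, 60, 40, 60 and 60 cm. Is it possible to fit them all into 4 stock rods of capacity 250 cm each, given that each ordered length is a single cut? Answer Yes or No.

A valid assignment using 4 stock rods:
  stock rod 1: 170 + 70 = 240
  stock rod 2: 90 + 70 + 60 = 220
  stock rod 3: 60 + 60 + 60 + 50 = 230
  stock rod 4: 40 + 40 = 80
Every load is within 250 cm, so 4 stock rods suffice.

Yes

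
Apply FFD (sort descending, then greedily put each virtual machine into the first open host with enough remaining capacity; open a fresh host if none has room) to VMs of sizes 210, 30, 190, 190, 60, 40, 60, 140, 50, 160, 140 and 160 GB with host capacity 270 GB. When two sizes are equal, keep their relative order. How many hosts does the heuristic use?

Sorted descending: 210, 190, 190, 160, 160, 140, 140, 60, 60, 50, 40, 30.
  210 → host 1 (new)  [load 210/270]
  190 → host 2 (new)  [load 190/270]
  190 → host 3 (new)  [load 190/270]
  160 → host 4 (new)  [load 160/270]
  160 → host 5 (new)  [load 160/270]
  140 → host 6 (new)  [load 140/270]
  140 → host 7 (new)  [load 140/270]
  60 → host 1  [load 270/270]
  60 → host 2  [load 250/270]
  50 → host 3  [load 240/270]
  40 → host 4  [load 200/270]
  30 → host 3  [load 270/270]
7 hosts opened.

7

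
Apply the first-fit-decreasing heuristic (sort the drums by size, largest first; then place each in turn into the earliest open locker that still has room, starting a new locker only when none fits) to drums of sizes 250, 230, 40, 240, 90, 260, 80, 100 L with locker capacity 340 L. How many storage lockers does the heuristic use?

4

Sorted descending: 260, 250, 240, 230, 100, 90, 80, 40.
  260 → locker 1 (new)  [load 260/340]
  250 → locker 2 (new)  [load 250/340]
  240 → locker 3 (new)  [load 240/340]
  230 → locker 4 (new)  [load 230/340]
  100 → locker 3  [load 340/340]
  90 → locker 2  [load 340/340]
  80 → locker 1  [load 340/340]
  40 → locker 4  [load 270/340]
4 storage lockers opened.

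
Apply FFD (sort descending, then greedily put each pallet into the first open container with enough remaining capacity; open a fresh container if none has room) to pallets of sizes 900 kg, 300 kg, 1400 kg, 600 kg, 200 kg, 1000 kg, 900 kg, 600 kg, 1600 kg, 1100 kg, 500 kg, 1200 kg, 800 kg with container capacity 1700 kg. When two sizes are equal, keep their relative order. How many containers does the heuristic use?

Sorted descending: 1600, 1400, 1200, 1100, 1000, 900, 900, 800, 600, 600, 500, 300, 200.
  1600 → container 1 (new)  [load 1600/1700]
  1400 → container 2 (new)  [load 1400/1700]
  1200 → container 3 (new)  [load 1200/1700]
  1100 → container 4 (new)  [load 1100/1700]
  1000 → container 5 (new)  [load 1000/1700]
  900 → container 6 (new)  [load 900/1700]
  900 → container 7 (new)  [load 900/1700]
  800 → container 6  [load 1700/1700]
  600 → container 4  [load 1700/1700]
  600 → container 5  [load 1600/1700]
  500 → container 3  [load 1700/1700]
  300 → container 2  [load 1700/1700]
  200 → container 7  [load 1100/1700]
7 containers opened.

7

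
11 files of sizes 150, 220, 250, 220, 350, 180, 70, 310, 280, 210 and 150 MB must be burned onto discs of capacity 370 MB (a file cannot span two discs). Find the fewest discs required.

Total = 350 + 310 + 280 + 250 + 220 + 220 + 210 + 180 + 150 + 150 + 70 = 2390 MB.
Lower bound: ⌈2390/370⌉ = 7 discs.
A packing using 8 discs:
  disc 1: 350 = 350
  disc 2: 310 = 310
  disc 3: 280 + 70 = 350
  disc 4: 250 = 250
  disc 5: 220 + 150 = 370
  disc 6: 220 + 150 = 370
  disc 7: 210 = 210
  disc 8: 180 = 180
No arrangement into 7 discs stays within capacity, so 8 is optimal.

8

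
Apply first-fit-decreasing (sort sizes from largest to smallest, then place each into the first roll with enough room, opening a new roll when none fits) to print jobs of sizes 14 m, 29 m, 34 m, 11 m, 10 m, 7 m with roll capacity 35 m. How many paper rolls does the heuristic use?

4

Sorted descending: 34, 29, 14, 11, 10, 7.
  34 → roll 1 (new)  [load 34/35]
  29 → roll 2 (new)  [load 29/35]
  14 → roll 3 (new)  [load 14/35]
  11 → roll 3  [load 25/35]
  10 → roll 3  [load 35/35]
  7 → roll 4 (new)  [load 7/35]
4 paper rolls opened.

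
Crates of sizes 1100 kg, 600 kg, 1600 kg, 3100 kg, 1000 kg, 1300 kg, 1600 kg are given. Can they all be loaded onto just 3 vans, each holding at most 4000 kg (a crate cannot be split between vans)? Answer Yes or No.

A valid assignment using 3 vans:
  van 1: 3100 + 600 = 3700
  van 2: 1600 + 1600 = 3200
  van 3: 1300 + 1100 + 1000 = 3400
Every load is within 4000 kg, so 3 vans suffice.

Yes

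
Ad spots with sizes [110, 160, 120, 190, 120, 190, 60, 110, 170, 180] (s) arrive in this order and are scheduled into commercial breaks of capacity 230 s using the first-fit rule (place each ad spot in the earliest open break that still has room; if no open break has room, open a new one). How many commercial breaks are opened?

7

  110 → break 1 (new)  [load 110/230]
  160 → break 2 (new)  [load 160/230]
  120 → break 1  [load 230/230]
  190 → break 3 (new)  [load 190/230]
  120 → break 4 (new)  [load 120/230]
  190 → break 5 (new)  [load 190/230]
  60 → break 2  [load 220/230]
  110 → break 4  [load 230/230]
  170 → break 6 (new)  [load 170/230]
  180 → break 7 (new)  [load 180/230]
7 commercial breaks opened.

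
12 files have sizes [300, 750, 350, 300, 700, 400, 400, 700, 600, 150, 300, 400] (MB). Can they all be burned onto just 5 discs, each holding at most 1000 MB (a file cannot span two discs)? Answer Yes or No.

No

Total = 5350 MB; ⌈5350/1000⌉ = 6.
At least 6 discs are required, but only 5 are allowed.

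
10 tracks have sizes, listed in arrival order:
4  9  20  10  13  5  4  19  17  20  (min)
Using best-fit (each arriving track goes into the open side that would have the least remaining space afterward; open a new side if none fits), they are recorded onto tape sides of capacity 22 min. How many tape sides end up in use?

7

  4 → side 1 (new)  [load 4/22]
  9 → side 1  [load 13/22]
  20 → side 2 (new)  [load 20/22]
  10 → side 3 (new)  [load 10/22]
  13 → side 4 (new)  [load 13/22]
  5 → side 1  [load 18/22]
  4 → side 1  [load 22/22]
  19 → side 5 (new)  [load 19/22]
  17 → side 6 (new)  [load 17/22]
  20 → side 7 (new)  [load 20/22]
7 tape sides opened.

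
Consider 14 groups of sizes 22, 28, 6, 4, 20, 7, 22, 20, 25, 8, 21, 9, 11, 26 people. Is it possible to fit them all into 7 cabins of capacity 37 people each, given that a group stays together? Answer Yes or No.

Total = 229 people; ⌈229/37⌉ = 7.
8 groups each exceed half the capacity and cannot share a cabin, forcing at least 8 cabins.
At least 8 cabins are required, but only 7 are allowed.

No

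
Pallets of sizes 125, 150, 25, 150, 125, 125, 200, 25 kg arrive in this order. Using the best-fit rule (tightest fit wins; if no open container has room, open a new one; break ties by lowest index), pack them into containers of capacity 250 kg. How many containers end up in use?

5

  125 → container 1 (new)  [load 125/250]
  150 → container 2 (new)  [load 150/250]
  25 → container 2  [load 175/250]
  150 → container 3 (new)  [load 150/250]
  125 → container 1  [load 250/250]
  125 → container 4 (new)  [load 125/250]
  200 → container 5 (new)  [load 200/250]
  25 → container 5  [load 225/250]
5 containers opened.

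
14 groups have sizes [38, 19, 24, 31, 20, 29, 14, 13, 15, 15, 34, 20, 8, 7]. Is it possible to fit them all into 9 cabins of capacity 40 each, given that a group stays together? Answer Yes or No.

Yes

A valid assignment using 8 cabins:
  cabin 1: 38 = 38
  cabin 2: 34 = 34
  cabin 3: 31 + 8 = 39
  cabin 4: 29 + 7 = 36
  cabin 5: 24 + 15 = 39
  cabin 6: 20 + 20 = 40
  cabin 7: 19 + 15 = 34
  cabin 8: 14 + 13 = 27
That uses only 8 ≤ 9, so 9 cabins are enough.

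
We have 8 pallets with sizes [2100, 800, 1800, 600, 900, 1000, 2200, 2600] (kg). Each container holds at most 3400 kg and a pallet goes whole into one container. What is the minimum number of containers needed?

Total = 2600 + 2200 + 2100 + 1800 + 1000 + 900 + 800 + 600 = 12000 kg.
Lower bound: ⌈12000/3400⌉ = 4 containers.
A packing using 4 containers:
  container 1: 2600 + 800 = 3400
  container 2: 2200 + 1000 = 3200
  container 3: 2100 + 900 = 3000
  container 4: 1800 + 600 = 2400
This matches the lower bound, so 4 is optimal.

4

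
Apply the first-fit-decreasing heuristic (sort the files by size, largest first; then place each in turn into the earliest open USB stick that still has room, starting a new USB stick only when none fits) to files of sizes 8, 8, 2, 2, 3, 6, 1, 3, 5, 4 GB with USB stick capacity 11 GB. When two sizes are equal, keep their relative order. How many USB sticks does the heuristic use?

Sorted descending: 8, 8, 6, 5, 4, 3, 3, 2, 2, 1.
  8 → USB stick 1 (new)  [load 8/11]
  8 → USB stick 2 (new)  [load 8/11]
  6 → USB stick 3 (new)  [load 6/11]
  5 → USB stick 3  [load 11/11]
  4 → USB stick 4 (new)  [load 4/11]
  3 → USB stick 1  [load 11/11]
  3 → USB stick 2  [load 11/11]
  2 → USB stick 4  [load 6/11]
  2 → USB stick 4  [load 8/11]
  1 → USB stick 4  [load 9/11]
4 USB sticks opened.

4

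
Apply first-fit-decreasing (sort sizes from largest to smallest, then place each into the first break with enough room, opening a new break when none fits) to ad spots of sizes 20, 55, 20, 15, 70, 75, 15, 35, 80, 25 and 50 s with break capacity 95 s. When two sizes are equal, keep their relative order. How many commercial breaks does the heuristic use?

Sorted descending: 80, 75, 70, 55, 50, 35, 25, 20, 20, 15, 15.
  80 → break 1 (new)  [load 80/95]
  75 → break 2 (new)  [load 75/95]
  70 → break 3 (new)  [load 70/95]
  55 → break 4 (new)  [load 55/95]
  50 → break 5 (new)  [load 50/95]
  35 → break 4  [load 90/95]
  25 → break 3  [load 95/95]
  20 → break 2  [load 95/95]
  20 → break 5  [load 70/95]
  15 → break 1  [load 95/95]
  15 → break 5  [load 85/95]
5 commercial breaks opened.

5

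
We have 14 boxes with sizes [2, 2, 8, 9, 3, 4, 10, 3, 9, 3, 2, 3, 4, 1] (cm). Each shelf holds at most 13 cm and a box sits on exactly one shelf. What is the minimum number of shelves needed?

5

Total = 10 + 9 + 9 + 8 + 4 + 4 + 3 + 3 + 3 + 3 + 2 + 2 + 2 + 1 = 63 cm.
Lower bound: ⌈63/13⌉ = 5 shelves.
A packing using 5 shelves:
  shelf 1: 10 + 3 = 13
  shelf 2: 9 + 4 = 13
  shelf 3: 9 + 4 = 13
  shelf 4: 8 + 3 + 2 = 13
  shelf 5: 3 + 3 + 2 + 2 + 1 = 11
This matches the lower bound, so 5 is optimal.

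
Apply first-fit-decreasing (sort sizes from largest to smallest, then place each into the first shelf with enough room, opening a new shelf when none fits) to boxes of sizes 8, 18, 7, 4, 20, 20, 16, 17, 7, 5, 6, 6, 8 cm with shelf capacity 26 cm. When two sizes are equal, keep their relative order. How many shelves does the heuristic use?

Sorted descending: 20, 20, 18, 17, 16, 8, 8, 7, 7, 6, 6, 5, 4.
  20 → shelf 1 (new)  [load 20/26]
  20 → shelf 2 (new)  [load 20/26]
  18 → shelf 3 (new)  [load 18/26]
  17 → shelf 4 (new)  [load 17/26]
  16 → shelf 5 (new)  [load 16/26]
  8 → shelf 3  [load 26/26]
  8 → shelf 4  [load 25/26]
  7 → shelf 5  [load 23/26]
  7 → shelf 6 (new)  [load 7/26]
  6 → shelf 1  [load 26/26]
  6 → shelf 2  [load 26/26]
  5 → shelf 6  [load 12/26]
  4 → shelf 6  [load 16/26]
6 shelves opened.

6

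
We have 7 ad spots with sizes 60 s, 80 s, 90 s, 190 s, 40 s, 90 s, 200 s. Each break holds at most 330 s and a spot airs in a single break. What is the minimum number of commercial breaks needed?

3

Total = 200 + 190 + 90 + 90 + 80 + 60 + 40 = 750 s.
Lower bound: ⌈750/330⌉ = 3 commercial breaks.
A packing using 3 commercial breaks:
  break 1: 200 + 90 + 40 = 330
  break 2: 190 + 90 = 280
  break 3: 80 + 60 = 140
This matches the lower bound, so 3 is optimal.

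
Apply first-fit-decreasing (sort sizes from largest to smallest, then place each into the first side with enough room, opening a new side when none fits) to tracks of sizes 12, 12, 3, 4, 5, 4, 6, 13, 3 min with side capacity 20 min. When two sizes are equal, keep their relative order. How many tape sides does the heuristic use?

Sorted descending: 13, 12, 12, 6, 5, 4, 4, 3, 3.
  13 → side 1 (new)  [load 13/20]
  12 → side 2 (new)  [load 12/20]
  12 → side 3 (new)  [load 12/20]
  6 → side 1  [load 19/20]
  5 → side 2  [load 17/20]
  4 → side 3  [load 16/20]
  4 → side 3  [load 20/20]
  3 → side 2  [load 20/20]
  3 → side 4 (new)  [load 3/20]
4 tape sides opened.

4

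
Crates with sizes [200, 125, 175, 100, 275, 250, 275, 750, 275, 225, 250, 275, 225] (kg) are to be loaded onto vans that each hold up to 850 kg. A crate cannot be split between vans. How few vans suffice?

Total = 750 + 275 + 275 + 275 + 275 + 250 + 250 + 225 + 225 + 200 + 175 + 125 + 100 = 3400 kg.
Lower bound: ⌈3400/850⌉ = 4 vans.
A packing using 5 vans:
  van 1: 750 + 100 = 850
  van 2: 275 + 275 + 275 = 825
  van 3: 275 + 250 + 250 = 775
  van 4: 225 + 225 + 200 + 175 = 825
  van 5: 125 = 125
No arrangement into 4 vans stays within capacity, so 5 is optimal.

5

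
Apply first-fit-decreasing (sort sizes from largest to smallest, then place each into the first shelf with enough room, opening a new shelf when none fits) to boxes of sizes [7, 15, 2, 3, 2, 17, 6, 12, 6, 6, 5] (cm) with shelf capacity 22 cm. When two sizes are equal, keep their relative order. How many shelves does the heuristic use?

4

Sorted descending: 17, 15, 12, 7, 6, 6, 6, 5, 3, 2, 2.
  17 → shelf 1 (new)  [load 17/22]
  15 → shelf 2 (new)  [load 15/22]
  12 → shelf 3 (new)  [load 12/22]
  7 → shelf 2  [load 22/22]
  6 → shelf 3  [load 18/22]
  6 → shelf 4 (new)  [load 6/22]
  6 → shelf 4  [load 12/22]
  5 → shelf 1  [load 22/22]
  3 → shelf 3  [load 21/22]
  2 → shelf 4  [load 14/22]
  2 → shelf 4  [load 16/22]
4 shelves opened.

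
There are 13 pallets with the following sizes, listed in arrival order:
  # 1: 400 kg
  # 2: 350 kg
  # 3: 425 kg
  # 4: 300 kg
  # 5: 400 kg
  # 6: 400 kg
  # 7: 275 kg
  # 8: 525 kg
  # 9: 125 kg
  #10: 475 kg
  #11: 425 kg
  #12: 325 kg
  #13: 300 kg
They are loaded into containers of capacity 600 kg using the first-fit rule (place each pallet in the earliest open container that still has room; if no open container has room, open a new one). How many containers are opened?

  400 → container 1 (new)  [load 400/600]
  350 → container 2 (new)  [load 350/600]
  425 → container 3 (new)  [load 425/600]
  300 → container 4 (new)  [load 300/600]
  400 → container 5 (new)  [load 400/600]
  400 → container 6 (new)  [load 400/600]
  275 → container 4  [load 575/600]
  525 → container 7 (new)  [load 525/600]
  125 → container 1  [load 525/600]
  475 → container 8 (new)  [load 475/600]
  425 → container 9 (new)  [load 425/600]
  325 → container 10 (new)  [load 325/600]
  300 → container 11 (new)  [load 300/600]
11 containers opened.

11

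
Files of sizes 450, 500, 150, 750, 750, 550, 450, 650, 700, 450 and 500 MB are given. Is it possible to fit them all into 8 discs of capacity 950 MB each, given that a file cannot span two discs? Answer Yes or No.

Yes

A valid assignment using 8 discs:
  disc 1: 750 + 150 = 900
  disc 2: 750 = 750
  disc 3: 700 = 700
  disc 4: 650 = 650
  disc 5: 550 = 550
  disc 6: 500 + 450 = 950
  disc 7: 500 + 450 = 950
  disc 8: 450 = 450
Every load is within 950 MB, so 8 discs suffice.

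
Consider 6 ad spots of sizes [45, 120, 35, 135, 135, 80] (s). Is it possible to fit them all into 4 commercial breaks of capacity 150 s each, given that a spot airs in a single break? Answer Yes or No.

No

Total = 550 s; ⌈550/150⌉ = 4.
The bound of 4 does not rule out 4, but exhaustive search shows no assignment into 4 commercial breaks of capacity 150 s exists — the minimum is 5.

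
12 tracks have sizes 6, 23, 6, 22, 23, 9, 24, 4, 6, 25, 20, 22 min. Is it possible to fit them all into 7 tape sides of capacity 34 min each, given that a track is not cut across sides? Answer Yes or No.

A valid assignment using 7 tape sides:
  side 1: 25 + 9 = 34
  side 2: 24 + 6 + 4 = 34
  side 3: 23 + 6 = 29
  side 4: 23 + 6 = 29
  side 5: 22 = 22
  side 6: 22 = 22
  side 7: 20 = 20
Every load is within 34 min, so 7 tape sides suffice.

Yes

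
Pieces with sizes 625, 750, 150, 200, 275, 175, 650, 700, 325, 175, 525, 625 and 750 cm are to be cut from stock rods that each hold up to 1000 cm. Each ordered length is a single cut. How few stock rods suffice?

Total = 750 + 750 + 700 + 650 + 625 + 625 + 525 + 325 + 275 + 200 + 175 + 175 + 150 = 5925 cm.
Lower bound: ⌈5925/1000⌉ = 6 stock rods.
Also, 7 pieces each exceed 500 cm, and no two of those can share a stock rod, so at least 7 stock rods are needed.
A packing using 7 stock rods:
  stock rod 1: 750 + 200 = 950
  stock rod 2: 750 + 175 = 925
  stock rod 3: 700 + 275 = 975
  stock rod 4: 650 + 325 = 975
  stock rod 5: 625 + 175 + 150 = 950
  stock rod 6: 625 = 625
  stock rod 7: 525 = 525
This matches the lower bound, so 7 is optimal.

7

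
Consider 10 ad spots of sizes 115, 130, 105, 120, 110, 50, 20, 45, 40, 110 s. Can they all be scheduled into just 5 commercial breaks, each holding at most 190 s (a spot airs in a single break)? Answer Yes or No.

No

Total = 845 s; ⌈845/190⌉ = 5.
6 ad spots each exceed half the capacity and cannot share a break, forcing at least 6 commercial breaks.
At least 6 commercial breaks are required, but only 5 are allowed.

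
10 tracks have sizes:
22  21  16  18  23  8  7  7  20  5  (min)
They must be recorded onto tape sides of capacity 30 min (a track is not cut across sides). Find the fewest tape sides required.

6

Total = 23 + 22 + 21 + 20 + 18 + 16 + 8 + 7 + 7 + 5 = 147 min.
Lower bound: ⌈147/30⌉ = 5 tape sides.
Also, 6 tracks each exceed 15 min, and no two of those can share a side, so at least 6 tape sides are needed.
A packing using 6 tape sides:
  side 1: 23 + 7 = 30
  side 2: 22 + 8 = 30
  side 3: 21 + 7 = 28
  side 4: 20 + 5 = 25
  side 5: 18 = 18
  side 6: 16 = 16
This matches the lower bound, so 6 is optimal.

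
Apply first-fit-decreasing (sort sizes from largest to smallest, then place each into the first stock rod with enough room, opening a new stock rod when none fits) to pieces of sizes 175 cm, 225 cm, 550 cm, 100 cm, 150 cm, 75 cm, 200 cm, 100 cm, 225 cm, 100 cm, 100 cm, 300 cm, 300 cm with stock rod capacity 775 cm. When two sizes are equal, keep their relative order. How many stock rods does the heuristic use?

4

Sorted descending: 550, 300, 300, 225, 225, 200, 175, 150, 100, 100, 100, 100, 75.
  550 → stock rod 1 (new)  [load 550/775]
  300 → stock rod 2 (new)  [load 300/775]
  300 → stock rod 2  [load 600/775]
  225 → stock rod 1  [load 775/775]
  225 → stock rod 3 (new)  [load 225/775]
  200 → stock rod 3  [load 425/775]
  175 → stock rod 2  [load 775/775]
  150 → stock rod 3  [load 575/775]
  100 → stock rod 3  [load 675/775]
  100 → stock rod 3  [load 775/775]
  100 → stock rod 4 (new)  [load 100/775]
  100 → stock rod 4  [load 200/775]
  75 → stock rod 4  [load 275/775]
4 stock rods opened.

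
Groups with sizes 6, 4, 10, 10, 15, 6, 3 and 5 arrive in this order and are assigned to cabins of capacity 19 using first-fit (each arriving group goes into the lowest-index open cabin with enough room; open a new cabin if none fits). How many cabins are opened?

4

  6 → cabin 1 (new)  [load 6/19]
  4 → cabin 1  [load 10/19]
  10 → cabin 2 (new)  [load 10/19]
  10 → cabin 3 (new)  [load 10/19]
  15 → cabin 4 (new)  [load 15/19]
  6 → cabin 1  [load 16/19]
  3 → cabin 1  [load 19/19]
  5 → cabin 2  [load 15/19]
4 cabins opened.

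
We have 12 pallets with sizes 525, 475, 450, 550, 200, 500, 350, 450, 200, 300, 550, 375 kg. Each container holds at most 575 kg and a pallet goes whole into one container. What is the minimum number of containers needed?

Total = 550 + 550 + 525 + 500 + 475 + 450 + 450 + 375 + 350 + 300 + 200 + 200 = 4925 kg.
Lower bound: ⌈4925/575⌉ = 9 containers.
Also, 10 pallets each exceed 575/2 kg, and no two of those can share a container, so at least 10 containers are needed.
A packing using 10 containers:
  container 1: 550 = 550
  container 2: 550 = 550
  container 3: 525 = 525
  container 4: 500 = 500
  container 5: 475 = 475
  container 6: 450 = 450
  container 7: 450 = 450
  container 8: 375 + 200 = 575
  container 9: 350 + 200 = 550
  container 10: 300 = 300
This matches the lower bound, so 10 is optimal.

10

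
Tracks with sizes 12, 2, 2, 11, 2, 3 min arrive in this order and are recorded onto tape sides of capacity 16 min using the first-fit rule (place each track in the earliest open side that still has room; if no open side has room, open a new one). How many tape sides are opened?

  12 → side 1 (new)  [load 12/16]
  2 → side 1  [load 14/16]
  2 → side 1  [load 16/16]
  11 → side 2 (new)  [load 11/16]
  2 → side 2  [load 13/16]
  3 → side 2  [load 16/16]
2 tape sides opened.

2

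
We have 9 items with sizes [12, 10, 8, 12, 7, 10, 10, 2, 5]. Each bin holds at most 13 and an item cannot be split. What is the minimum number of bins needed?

7

Total = 12 + 12 + 10 + 10 + 10 + 8 + 7 + 5 + 2 = 76.
Lower bound: ⌈76/13⌉ = 6 bins.
Also, 7 items each exceed 13/2, and no two of those can share a bin, so at least 7 bins are needed.
A packing using 7 bins:
  bin 1: 12 = 12
  bin 2: 12 = 12
  bin 3: 10 + 2 = 12
  bin 4: 10 = 10
  bin 5: 10 = 10
  bin 6: 8 + 5 = 13
  bin 7: 7 = 7
This matches the lower bound, so 7 is optimal.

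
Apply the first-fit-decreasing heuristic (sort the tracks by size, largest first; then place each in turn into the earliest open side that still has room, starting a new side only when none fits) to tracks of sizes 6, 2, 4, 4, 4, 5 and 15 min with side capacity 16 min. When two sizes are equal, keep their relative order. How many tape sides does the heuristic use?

3

Sorted descending: 15, 6, 5, 4, 4, 4, 2.
  15 → side 1 (new)  [load 15/16]
  6 → side 2 (new)  [load 6/16]
  5 → side 2  [load 11/16]
  4 → side 2  [load 15/16]
  4 → side 3 (new)  [load 4/16]
  4 → side 3  [load 8/16]
  2 → side 3  [load 10/16]
3 tape sides opened.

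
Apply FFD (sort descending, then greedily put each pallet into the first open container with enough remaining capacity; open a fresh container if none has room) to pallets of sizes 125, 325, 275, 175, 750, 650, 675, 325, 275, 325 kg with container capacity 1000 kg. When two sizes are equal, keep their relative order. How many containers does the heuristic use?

Sorted descending: 750, 675, 650, 325, 325, 325, 275, 275, 175, 125.
  750 → container 1 (new)  [load 750/1000]
  675 → container 2 (new)  [load 675/1000]
  650 → container 3 (new)  [load 650/1000]
  325 → container 2  [load 1000/1000]
  325 → container 3  [load 975/1000]
  325 → container 4 (new)  [load 325/1000]
  275 → container 4  [load 600/1000]
  275 → container 4  [load 875/1000]
  175 → container 1  [load 925/1000]
  125 → container 4  [load 1000/1000]
4 containers opened.

4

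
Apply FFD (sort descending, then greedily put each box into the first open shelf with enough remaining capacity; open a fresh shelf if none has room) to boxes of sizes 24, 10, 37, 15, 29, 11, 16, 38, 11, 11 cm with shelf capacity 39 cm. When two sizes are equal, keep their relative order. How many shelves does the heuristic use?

6

Sorted descending: 38, 37, 29, 24, 16, 15, 11, 11, 11, 10.
  38 → shelf 1 (new)  [load 38/39]
  37 → shelf 2 (new)  [load 37/39]
  29 → shelf 3 (new)  [load 29/39]
  24 → shelf 4 (new)  [load 24/39]
  16 → shelf 5 (new)  [load 16/39]
  15 → shelf 4  [load 39/39]
  11 → shelf 5  [load 27/39]
  11 → shelf 5  [load 38/39]
  11 → shelf 6 (new)  [load 11/39]
  10 → shelf 3  [load 39/39]
6 shelves opened.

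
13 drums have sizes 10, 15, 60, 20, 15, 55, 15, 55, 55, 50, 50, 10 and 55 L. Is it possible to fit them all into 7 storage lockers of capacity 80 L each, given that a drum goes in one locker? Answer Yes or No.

A valid assignment using 7 storage lockers:
  locker 1: 60 + 20 = 80
  locker 2: 55 + 15 + 10 = 80
  locker 3: 55 + 15 + 10 = 80
  locker 4: 55 + 15 = 70
  locker 5: 55 = 55
  locker 6: 50 = 50
  locker 7: 50 = 50
Every load is within 80 L, so 7 storage lockers suffice.

Yes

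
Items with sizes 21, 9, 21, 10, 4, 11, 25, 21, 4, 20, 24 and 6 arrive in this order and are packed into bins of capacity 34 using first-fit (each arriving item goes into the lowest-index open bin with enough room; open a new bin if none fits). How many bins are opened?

6

  21 → bin 1 (new)  [load 21/34]
  9 → bin 1  [load 30/34]
  21 → bin 2 (new)  [load 21/34]
  10 → bin 2  [load 31/34]
  4 → bin 1  [load 34/34]
  11 → bin 3 (new)  [load 11/34]
  25 → bin 4 (new)  [load 25/34]
  21 → bin 3  [load 32/34]
  4 → bin 4  [load 29/34]
  20 → bin 5 (new)  [load 20/34]
  24 → bin 6 (new)  [load 24/34]
  6 → bin 5  [load 26/34]
6 bins opened.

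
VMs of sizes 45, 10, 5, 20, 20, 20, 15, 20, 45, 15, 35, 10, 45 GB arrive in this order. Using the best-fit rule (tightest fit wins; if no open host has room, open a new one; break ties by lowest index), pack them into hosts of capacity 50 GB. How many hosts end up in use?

7

  45 → host 1 (new)  [load 45/50]
  10 → host 2 (new)  [load 10/50]
  5 → host 1  [load 50/50]
  20 → host 2  [load 30/50]
  20 → host 2  [load 50/50]
  20 → host 3 (new)  [load 20/50]
  15 → host 3  [load 35/50]
  20 → host 4 (new)  [load 20/50]
  45 → host 5 (new)  [load 45/50]
  15 → host 3  [load 50/50]
  35 → host 6 (new)  [load 35/50]
  10 → host 6  [load 45/50]
  45 → host 7 (new)  [load 45/50]
7 hosts opened.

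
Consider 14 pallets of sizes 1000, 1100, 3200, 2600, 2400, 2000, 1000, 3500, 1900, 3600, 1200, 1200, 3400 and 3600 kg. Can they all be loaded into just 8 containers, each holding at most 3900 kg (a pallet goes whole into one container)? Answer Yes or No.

Total = 31700 kg; ⌈31700/3900⌉ = 9.
At least 9 containers are required, but only 8 are allowed.

No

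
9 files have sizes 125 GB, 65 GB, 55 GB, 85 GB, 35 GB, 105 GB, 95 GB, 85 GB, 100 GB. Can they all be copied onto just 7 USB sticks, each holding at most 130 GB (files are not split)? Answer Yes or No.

A valid assignment using 7 USB sticks:
  USB stick 1: 125 = 125
  USB stick 2: 105 = 105
  USB stick 3: 100 = 100
  USB stick 4: 95 + 35 = 130
  USB stick 5: 85 = 85
  USB stick 6: 85 = 85
  USB stick 7: 65 + 55 = 120
Every load is within 130 GB, so 7 USB sticks suffice.

Yes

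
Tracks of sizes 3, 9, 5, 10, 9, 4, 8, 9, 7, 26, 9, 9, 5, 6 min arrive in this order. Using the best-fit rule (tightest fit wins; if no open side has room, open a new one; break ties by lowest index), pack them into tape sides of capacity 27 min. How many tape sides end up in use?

  3 → side 1 (new)  [load 3/27]
  9 → side 1  [load 12/27]
  5 → side 1  [load 17/27]
  10 → side 1  [load 27/27]
  9 → side 2 (new)  [load 9/27]
  4 → side 2  [load 13/27]
  8 → side 2  [load 21/27]
  9 → side 3 (new)  [load 9/27]
  7 → side 3  [load 16/27]
  26 → side 4 (new)  [load 26/27]
  9 → side 3  [load 25/27]
  9 → side 5 (new)  [load 9/27]
  5 → side 2  [load 26/27]
  6 → side 5  [load 15/27]
5 tape sides opened.

5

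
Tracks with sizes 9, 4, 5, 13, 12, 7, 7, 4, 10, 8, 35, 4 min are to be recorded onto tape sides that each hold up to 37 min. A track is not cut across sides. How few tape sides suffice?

Total = 35 + 13 + 12 + 10 + 9 + 8 + 7 + 7 + 5 + 4 + 4 + 4 = 118 min.
Lower bound: ⌈118/37⌉ = 4 tape sides.
A packing using 4 tape sides:
  side 1: 35 = 35
  side 2: 13 + 12 + 10 = 35
  side 3: 9 + 8 + 7 + 7 + 5 = 36
  side 4: 4 + 4 + 4 = 12
This matches the lower bound, so 4 is optimal.

4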